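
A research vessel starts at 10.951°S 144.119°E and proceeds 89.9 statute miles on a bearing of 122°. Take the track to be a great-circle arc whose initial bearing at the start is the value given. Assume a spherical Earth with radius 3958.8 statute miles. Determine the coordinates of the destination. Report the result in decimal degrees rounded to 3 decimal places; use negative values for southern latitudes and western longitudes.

latitude -11.638°, longitude 145.246°

δ = 89.9/3958.8 = 0.022709 rad (1.3011°).
Converting: φ₁ = -0.191131 rad, θ = 2.129302 rad.
Destination latitude: φ₂ = arcsin( sin φ₁ cos δ + cos φ₁ sin δ cos θ ) = arcsin(-0.201734) = -11.638°.
For the longitude increment, Δλ = atan2( sin θ sin δ cos φ₁, cos δ − sin φ₁ sin φ₂ ) = atan2(0.018906, 0.961419) = 1.127°.
λ₂ = 144.119° + 1.127° = 145.246°.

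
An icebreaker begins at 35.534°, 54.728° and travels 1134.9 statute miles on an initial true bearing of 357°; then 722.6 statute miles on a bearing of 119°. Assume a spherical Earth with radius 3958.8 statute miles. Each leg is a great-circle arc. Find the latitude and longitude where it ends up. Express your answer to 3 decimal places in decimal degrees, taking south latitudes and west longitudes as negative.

Apply the spherical direct solution leg by leg, carrying full precision between legs.
Leg 1: from (35.534°, 54.728°), δ = 1134.9/3958.8 = 0.286678 rad, θ = 357° → φ = 51.930°, λ = 53.353°.
Leg 2: from (51.930°, 53.353°), δ = 722.6/3958.8 = 0.182530 rad, θ = 119° → φ = 46.048°, λ = 66.576°.

latitude 46.048°, longitude 66.576°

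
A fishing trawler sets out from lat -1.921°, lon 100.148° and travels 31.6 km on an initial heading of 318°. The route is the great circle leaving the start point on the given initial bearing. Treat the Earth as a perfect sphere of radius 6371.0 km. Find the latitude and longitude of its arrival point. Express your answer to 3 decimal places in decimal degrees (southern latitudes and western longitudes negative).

The arc subtends δ = 31.6/6371 = 0.004960 rad at the centre.
With φ₁ = -1.921° = -0.033528 rad and θ = 318° = 5.550147 rad:
Destination latitude: φ₂ = arcsin( sin φ₁ cos δ + cos φ₁ sin δ cos θ ) = arcsin(-0.029837) = -1.710°.
Δλ = atan2( sin θ sin δ cos φ₁ , cos δ − sin φ₁ sin φ₂ ) = atan2(-0.003317, 0.998988) = -0.003320 rad = -0.190°.
Hence λ₂ = 100.148° + -0.190° = 99.958°.

latitude -1.710°, longitude 99.958°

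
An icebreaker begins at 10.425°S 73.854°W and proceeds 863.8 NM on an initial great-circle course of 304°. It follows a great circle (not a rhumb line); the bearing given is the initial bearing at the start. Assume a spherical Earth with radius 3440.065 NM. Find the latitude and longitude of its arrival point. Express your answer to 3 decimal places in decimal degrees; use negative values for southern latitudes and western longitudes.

latitude -2.214°, longitude -85.750°

Angular distance δ = d/R = 863.8 / 3440.065 = 0.251100 rad.
Start latitude φ₁ = -0.181951 rad; initial bearing θ = 5.305801 rad.
Applying the spherical law of cosines for sides, sin φ₂ = sin φ₁ cos δ + cos φ₁ sin δ cos θ = -0.038625, so φ₂ = -2.214°.
Δλ = atan2( sin θ sin δ cos φ₁ , cos δ − sin φ₁ sin φ₂ ) = atan2(-0.202590, 0.961651) = -0.207633 rad = -11.896°.
Hence λ₂ = -73.854° + -11.896° = -85.750°.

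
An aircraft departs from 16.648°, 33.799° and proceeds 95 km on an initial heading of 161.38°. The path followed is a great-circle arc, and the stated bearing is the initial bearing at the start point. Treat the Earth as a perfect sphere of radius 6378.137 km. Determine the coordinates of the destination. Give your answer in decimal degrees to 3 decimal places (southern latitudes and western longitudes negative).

Central angle δ = d/R = 0.014895 rad.
With φ₁ = 16.648° = 0.290562 rad and θ = 161.38° = 2.816612 rad:
Destination latitude: φ₂ = arcsin( sin φ₁ cos δ + cos φ₁ sin δ cos θ ) = arcsin(0.272936) = 15.839°.
Δλ = atan2( sin θ sin δ cos φ₁ , cos δ − sin φ₁ sin φ₂ ) = atan2(0.004556, 0.921695) = 0.004943 rad = 0.283°.
λ₂ = λ₁ + Δλ = 34.082°.

latitude 15.839°, longitude 34.082°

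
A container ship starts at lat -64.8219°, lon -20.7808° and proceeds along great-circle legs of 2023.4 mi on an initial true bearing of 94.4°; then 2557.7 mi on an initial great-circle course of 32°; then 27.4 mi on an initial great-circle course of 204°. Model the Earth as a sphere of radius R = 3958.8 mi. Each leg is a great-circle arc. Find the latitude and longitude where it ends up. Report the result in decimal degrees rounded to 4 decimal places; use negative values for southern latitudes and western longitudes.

Apply the spherical direct solution leg by leg, carrying full precision between legs.
Leg 1: from (-64.8219°, -20.7808°), δ = 2023.4/3958.8 = 0.511114 rad, θ = 94.4° → φ = -53.6390°, λ = 34.5672°.
Leg 2: from (-53.6390°, 34.5672°), δ = 2557.7/3958.8 = 0.646080 rad, θ = 32° → φ = -19.8942°, λ = 54.4009°.
Leg 3: from (-19.8942°, 54.4009°), δ = 27.4/3958.8 = 0.006921 rad, θ = 204° → φ = -20.2563°, λ = 54.2290°.

latitude -20.2563°, longitude 54.2290°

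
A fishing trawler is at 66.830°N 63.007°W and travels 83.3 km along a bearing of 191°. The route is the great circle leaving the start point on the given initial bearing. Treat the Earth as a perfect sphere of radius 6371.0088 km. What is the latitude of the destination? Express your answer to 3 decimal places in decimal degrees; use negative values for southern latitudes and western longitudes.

Central angle δ = d/R = 0.013075 rad.
Converting: φ₁ = 1.166404 rad, θ = 3.333579 rad.
Destination latitude: φ₂ = arcsin( sin φ₁ cos δ + cos φ₁ sin δ cos θ ) = arcsin(0.914213) = 66.094°.
Δλ = atan2( sin θ sin δ cos φ₁ , cos δ − sin φ₁ sin φ₂ ) = atan2(-0.000982, 0.159440) = -0.006156 rad = -0.353°.
Hence λ₂ = -63.007° + -0.353° = -63.360°.

latitude 66.094°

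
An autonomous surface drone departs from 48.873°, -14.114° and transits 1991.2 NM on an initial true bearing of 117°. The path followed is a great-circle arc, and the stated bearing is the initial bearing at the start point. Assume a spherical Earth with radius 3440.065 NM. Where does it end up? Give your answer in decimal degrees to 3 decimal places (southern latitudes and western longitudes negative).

Angular distance δ = d/R = 1991.2 / 3440.065 = 0.578826 rad.
Start latitude φ₁ = 0.852995 rad; initial bearing θ = 2.042035 rad.
Destination latitude: φ₂ = arcsin( sin φ₁ cos δ + cos φ₁ sin δ cos θ ) = arcsin(0.467204) = 27.853°.
Then Δλ = atan2(0.320589, 0.485182) = 0.583903 rad, from sin θ sin δ cos φ₁ over cos δ − sin φ₁ sin φ₂.
λ₂ = -14.114° + 33.455° = 19.341°.

latitude 27.853°, longitude 19.341°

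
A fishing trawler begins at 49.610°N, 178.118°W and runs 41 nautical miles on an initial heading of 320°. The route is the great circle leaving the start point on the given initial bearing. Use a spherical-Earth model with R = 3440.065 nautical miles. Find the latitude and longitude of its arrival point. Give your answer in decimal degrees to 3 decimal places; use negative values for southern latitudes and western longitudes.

latitude 50.131°, longitude -178.803°

The arc subtends δ = 41/3440.065 = 0.011918 rad at the centre.
With φ₁ = 49.610° = 0.865858 rad and θ = 320° = 5.585054 rad:
Destination latitude: φ₂ = arcsin( sin φ₁ cos δ + cos φ₁ sin δ cos θ ) = arcsin(0.767513) = 50.131°.
Δλ = atan2( sin θ sin δ cos φ₁ , cos δ − sin φ₁ sin φ₂ ) = atan2(-0.004964, 0.415351) = -0.011951 rad = -0.685°.
Hence λ₂ = -178.118° + -0.685° = -178.803°.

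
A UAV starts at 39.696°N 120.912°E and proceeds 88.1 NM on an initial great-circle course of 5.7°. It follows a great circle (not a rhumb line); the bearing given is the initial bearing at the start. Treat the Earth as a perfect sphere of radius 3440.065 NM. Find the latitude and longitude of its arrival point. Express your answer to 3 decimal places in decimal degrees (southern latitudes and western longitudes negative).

latitude 41.156°, longitude 121.106°

Central angle δ = d/R = 0.025610 rad.
Converting: φ₁ = 0.692826 rad, θ = 0.099484 rad.
sin φ₂ = sin φ₁ cos δ + cos φ₁ sin δ cos θ = (0.638714)(0.999672) + (0.769444)(0.025607)(0.995056) = 0.658111
φ₂ = asin(0.658111) = 0.718306 rad = 41.156°.
For the longitude increment, Δλ = atan2( sin θ sin δ cos φ₁, cos δ − sin φ₁ sin φ₂ ) = atan2(0.001957, 0.579328) = 0.194°.
Hence λ₂ = 120.912° + 0.194° = 121.106°.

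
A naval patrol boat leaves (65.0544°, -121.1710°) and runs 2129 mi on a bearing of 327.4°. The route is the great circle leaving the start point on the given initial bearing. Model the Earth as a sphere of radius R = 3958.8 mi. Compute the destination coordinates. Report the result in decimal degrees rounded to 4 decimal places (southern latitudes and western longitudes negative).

The arc subtends δ = 2129/3958.8 = 0.537789 rad at the centre.
Converting: φ₁ = 1.135413 rad, θ = 5.714208 rad.
Applying the spherical law of cosines for sides, sin φ₂ = sin φ₁ cos δ + cos φ₁ sin δ cos θ = 0.960724, so φ₂ = 73.8887°.
Δλ = atan2( sin θ sin δ cos φ₁ , cos δ − sin φ₁ sin φ₂ ) = atan2(-0.116396, -0.012254) = -1.675687 rad = -96.0098°.
λ₂ = -121.1710° + -96.0098° = -217.1808°, normalized to (−180°, 180°] → 142.8192°.

latitude 73.8887°, longitude 142.8192°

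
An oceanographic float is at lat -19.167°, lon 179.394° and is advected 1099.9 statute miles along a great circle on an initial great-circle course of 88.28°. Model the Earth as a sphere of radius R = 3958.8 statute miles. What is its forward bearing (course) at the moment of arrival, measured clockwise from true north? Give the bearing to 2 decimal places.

final bearing 82.92°

The arc subtends δ = 1099.9/3958.8 = 0.277837 rad at the centre.
Start latitude φ₁ = -0.334527 rad; initial bearing θ = 1.540777 rad.
sin φ₂ = sin φ₁ cos δ + cos φ₁ sin δ cos θ = (-0.328323)(0.961651) + (0.944566)(0.274276)(0.030015) = -0.307956
φ₂ = asin(-0.307956) = -0.313044 rad = -17.936°.
For the longitude increment, Δλ = atan2( sin θ sin δ cos φ₁, cos δ − sin φ₁ sin φ₂ ) = atan2(0.258955, 0.860542) = 16.748°.
λ₂ = 179.394° + 16.748° = 196.142°, normalized to (−180°, 180°] → -163.858°.
The forward bearing on arrival equals the back-azimuth from the destination plus 180°.
Back-azimuth from P₂ (-17.94°, -163.86°) to P₁ (-19.17°, 179.39°), with Δλ' = λ₁ − λ₂ = 343.25°: atan2( sin Δλ' cos φ₁ , cos φ₂ sin φ₁ − sin φ₂ cos φ₁ cos Δλ' ) = 262.92°.
Final bearing = (262.92° + 180°) mod 360° = 82.92°.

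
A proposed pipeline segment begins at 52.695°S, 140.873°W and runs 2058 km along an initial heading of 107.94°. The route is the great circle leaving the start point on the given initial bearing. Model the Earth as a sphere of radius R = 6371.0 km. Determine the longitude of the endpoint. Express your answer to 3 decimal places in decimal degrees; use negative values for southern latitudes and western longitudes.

Angular distance δ = d/R = 2058 / 6371 = 0.323026 rad.
With φ₁ = -52.695° = -0.919701 rad and θ = 107.94° = 1.883908 rad:
Destination latitude: φ₂ = arcsin( sin φ₁ cos δ + cos φ₁ sin δ cos θ ) = arcsin(-0.813540) = -54.443°.
Then Δλ = atan2(0.183032, 0.301173) = 0.546084 rad, from sin θ sin δ cos φ₁ over cos δ − sin φ₁ sin φ₂.
λ₂ = λ₁ + Δλ = -109.585°.

longitude -109.585°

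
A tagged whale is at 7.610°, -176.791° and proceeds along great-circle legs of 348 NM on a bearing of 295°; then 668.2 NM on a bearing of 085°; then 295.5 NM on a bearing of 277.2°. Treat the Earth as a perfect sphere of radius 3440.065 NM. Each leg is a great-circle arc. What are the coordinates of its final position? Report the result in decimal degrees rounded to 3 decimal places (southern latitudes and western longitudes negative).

latitude 11.374°, longitude -175.816°

Apply the spherical direct solution leg by leg, carrying full precision between legs.
Leg 1: from (7.610°, -176.791°), δ = 348/3440.065 = 0.101161 rad, θ = 295° → φ = 10.024°, λ = 177.876°.
Leg 2: from (10.024°, 177.876°), δ = 668.2/3440.065 = 0.194241 rad, θ = 85° → φ = 10.798°, λ = -170.835°.
Leg 3: from (10.798°, -170.835°), δ = 295.5/3440.065 = 0.085900 rad, θ = 277.2° → φ = 11.374°, λ = -175.816°.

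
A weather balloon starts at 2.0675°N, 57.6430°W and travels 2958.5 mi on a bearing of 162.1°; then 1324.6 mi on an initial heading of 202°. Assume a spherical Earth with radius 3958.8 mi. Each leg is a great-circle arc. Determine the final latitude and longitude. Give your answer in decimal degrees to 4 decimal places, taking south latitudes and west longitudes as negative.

latitude -55.5311°, longitude -54.7572°

Apply the spherical direct solution leg by leg, carrying full precision between legs.
Leg 1: from (2.0675°, -57.6430°), δ = 2958.5/3958.8 = 0.747322 rad, θ = 162.1° → φ = -38.3083°, λ = -42.2032°.
Leg 2: from (-38.3083°, -42.2032°), δ = 1324.6/3958.8 = 0.334596 rad, θ = 202° → φ = -55.5311°, λ = -54.7572°.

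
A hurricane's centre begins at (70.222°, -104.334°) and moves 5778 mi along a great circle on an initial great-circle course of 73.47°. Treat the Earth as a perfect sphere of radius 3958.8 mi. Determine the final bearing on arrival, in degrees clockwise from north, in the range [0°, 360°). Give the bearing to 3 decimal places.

final bearing 160.665°

The arc subtends δ = 5778/3958.8 = 1.459533 rad at the centre.
With φ₁ = 70.222° = 1.225605 rad and θ = 73.47° = 1.282293 rad:
Applying the spherical law of cosines for sides, sin φ₂ = sin φ₁ cos δ + cos φ₁ sin δ cos θ = 0.200163, so φ₂ = 11.546°.
Δλ = atan2( sin θ sin δ cos φ₁ , cos δ − sin φ₁ sin φ₂ ) = atan2(0.322386, -0.077321) = 1.806191 rad = 103.487°.
Hence λ₂ = -104.334° + 103.487° = -0.847°.
The forward bearing on arrival equals the back-azimuth from the destination plus 180°.
Back-azimuth from P₂ (11.546°, -0.847°) to P₁ (70.222°, -104.334°), with Δλ' = λ₁ − λ₂ = -103.487°: atan2( sin Δλ' cos φ₁ , cos φ₂ sin φ₁ − sin φ₂ cos φ₁ cos Δλ' ) = 340.665°.
Final bearing = (340.665° + 180°) mod 360° = 160.665°.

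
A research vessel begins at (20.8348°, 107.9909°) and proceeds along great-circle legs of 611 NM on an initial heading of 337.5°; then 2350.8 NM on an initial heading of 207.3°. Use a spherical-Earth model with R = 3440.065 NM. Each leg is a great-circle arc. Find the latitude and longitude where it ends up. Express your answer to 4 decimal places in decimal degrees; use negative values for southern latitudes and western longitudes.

Apply the spherical direct solution leg by leg, carrying full precision between legs.
Leg 1: from (20.8348°, 107.9909°), δ = 611/3440.065 = 0.177613 rad, θ = 337.5° → φ = 30.1746°, λ = 103.5052°.
Leg 2: from (30.1746°, 103.5052°), δ = 2350.8/3440.065 = 0.683359 rad, θ = 207.3° → φ = -5.4671°, λ = 86.5924°.

latitude -5.4671°, longitude 86.5924°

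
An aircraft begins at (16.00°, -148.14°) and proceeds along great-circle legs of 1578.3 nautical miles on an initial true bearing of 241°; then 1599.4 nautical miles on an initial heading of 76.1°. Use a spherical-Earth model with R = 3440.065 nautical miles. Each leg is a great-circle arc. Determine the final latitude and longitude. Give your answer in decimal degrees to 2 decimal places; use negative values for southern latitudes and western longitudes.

Apply the spherical direct solution leg by leg, carrying full precision between legs.
Leg 1: from (16.00°, -148.14°), δ = 1578.3/3440.065 = 0.458799 rad, θ = 241° → φ = 2.33°, λ = -170.95°.
Leg 2: from (2.33°, -170.95°), δ = 1599.4/3440.065 = 0.464933 rad, θ = 76.1° → φ = 8.28°, λ = -144.86°.

latitude 8.28°, longitude -144.86°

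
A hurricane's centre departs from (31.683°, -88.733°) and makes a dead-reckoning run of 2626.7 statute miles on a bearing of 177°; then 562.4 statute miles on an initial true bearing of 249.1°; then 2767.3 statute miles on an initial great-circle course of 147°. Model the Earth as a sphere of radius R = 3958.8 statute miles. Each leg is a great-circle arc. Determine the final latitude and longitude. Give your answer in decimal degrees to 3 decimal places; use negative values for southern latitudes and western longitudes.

latitude -40.866°, longitude -66.965°

Apply the spherical direct solution leg by leg, carrying full precision between legs.
Leg 1: from (31.683°, -88.733°), δ = 2626.7/3958.8 = 0.663509 rad, θ = 177° → φ = -6.292°, λ = -86.875°.
Leg 2: from (-6.292°, -86.875°), δ = 562.4/3958.8 = 0.142063 rad, θ = 249.1° → φ = -9.131°, λ = -94.574°.
Leg 3: from (-9.131°, -94.574°), δ = 2767.3/3958.8 = 0.699025 rad, θ = 147° → φ = -40.866°, λ = -66.965°.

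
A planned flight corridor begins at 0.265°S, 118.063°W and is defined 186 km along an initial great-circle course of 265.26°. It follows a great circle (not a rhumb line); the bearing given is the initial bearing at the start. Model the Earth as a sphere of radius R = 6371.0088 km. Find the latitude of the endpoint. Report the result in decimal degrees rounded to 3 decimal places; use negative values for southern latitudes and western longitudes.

latitude -0.403°

Angular distance δ = d/R = 186 / 6371.0088 = 0.029195 rad.
With φ₁ = -0.265° = -0.004625 rad and θ = 265.26° = 4.629660 rad:
sin φ₂ = sin φ₁ cos δ + cos φ₁ sin δ cos θ = (-0.004625)(0.999574) + (0.999989)(0.029191)(-0.082634) = -0.007035
φ₂ = asin(-0.007035) = -0.007035 rad = -0.403°.
Δλ = atan2( sin θ sin δ cos φ₁ , cos δ − sin φ₁ sin φ₂ ) = atan2(-0.029090, 0.999541) = -0.029096 rad = -1.667°.
λ₂ = λ₁ + Δλ = -119.730°.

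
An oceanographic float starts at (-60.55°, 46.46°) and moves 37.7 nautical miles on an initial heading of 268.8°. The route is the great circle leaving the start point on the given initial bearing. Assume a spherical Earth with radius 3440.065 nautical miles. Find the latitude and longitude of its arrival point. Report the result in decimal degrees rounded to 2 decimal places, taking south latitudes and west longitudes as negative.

δ = 37.7/3440.065 = 0.010959 rad (0.6279°).
With φ₁ = -60.55° = -1.056797 rad and θ = 268.8° = 4.691445 rad:
sin φ₂ = sin φ₁ cos δ + cos φ₁ sin δ cos θ = (-0.870785)(0.999940) + (0.491664)(0.010959)(-0.020942) = -0.870846
φ₂ = asin(-0.870846) = -1.056920 rad = -60.56°.
Δλ = atan2( sin θ sin δ cos φ₁ , cos δ − sin φ₁ sin φ₂ ) = atan2(-0.005387, 0.241621) = -0.022291 rad = -1.28°.
λ₂ = λ₁ + Δλ = 45.18°.

latitude -60.56°, longitude 45.18°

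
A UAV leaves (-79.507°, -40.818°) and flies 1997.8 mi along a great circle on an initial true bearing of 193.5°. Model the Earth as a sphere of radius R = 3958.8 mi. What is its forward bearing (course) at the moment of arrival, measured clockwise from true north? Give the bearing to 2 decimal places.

final bearing 352.44°

δ = 1997.8/3958.8 = 0.504648 rad (28.9142°).
With φ₁ = -79.507° = -1.387659 rad and θ = 193.5° = 3.377212 rad:
Applying the spherical law of cosines for sides, sin φ₂ = sin φ₁ cos δ + cos φ₁ sin δ cos θ = -0.946326, so φ₂ = -71.143°.
For the longitude increment, Δλ = atan2( sin θ sin δ cos φ₁, cos δ − sin φ₁ sin φ₂ ) = atan2(-0.020555, -0.055156) = -159.561°.
λ₂ = -40.818° + -159.561° = -200.379°, normalized to (−180°, 180°] → 159.621°.
The forward bearing on arrival equals the back-azimuth from the destination plus 180°.
Back-azimuth from P₂ (-71.14°, 159.62°) to P₁ (-79.51°, -40.82°), with Δλ' = λ₁ − λ₂ = -200.44°: atan2( sin Δλ' cos φ₁ , cos φ₂ sin φ₁ − sin φ₂ cos φ₁ cos Δλ' ) = 172.44°.
Final bearing = (172.44° + 180°) mod 360° = 352.44°.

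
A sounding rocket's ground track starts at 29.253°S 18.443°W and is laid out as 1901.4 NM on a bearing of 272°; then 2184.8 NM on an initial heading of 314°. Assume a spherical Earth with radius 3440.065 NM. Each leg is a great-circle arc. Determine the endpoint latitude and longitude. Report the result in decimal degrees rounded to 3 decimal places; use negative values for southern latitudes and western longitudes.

latitude 3.198°, longitude -78.669°

Apply the spherical direct solution leg by leg, carrying full precision between legs.
Leg 1: from (-29.253°, -18.443°), δ = 1901.4/3440.065 = 0.552722 rad, θ = 272° → φ = -23.573°, λ = -53.365°.
Leg 2: from (-23.573°, -53.365°), δ = 2184.8/3440.065 = 0.635104 rad, θ = 314° → φ = 3.198°, λ = -78.669°.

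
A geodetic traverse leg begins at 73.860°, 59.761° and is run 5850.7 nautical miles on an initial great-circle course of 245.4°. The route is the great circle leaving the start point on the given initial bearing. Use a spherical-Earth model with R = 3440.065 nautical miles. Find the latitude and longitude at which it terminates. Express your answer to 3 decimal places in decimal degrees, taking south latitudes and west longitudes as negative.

Angular distance δ = d/R = 5850.7 / 3440.065 = 1.700753 rad.
With φ₁ = 73.860° = 1.289100 rad and θ = 245.4° = 4.283038 rad:
Destination latitude: φ₂ = arcsin( sin φ₁ cos δ + cos φ₁ sin δ cos θ ) = arcsin(-0.239227) = -13.841°.
Δλ = atan2( sin θ sin δ cos φ₁ , cos δ − sin φ₁ sin φ₂ ) = atan2(-0.250623, 0.100207) = -1.190434 rad = -68.207°.
λ₂ = λ₁ + Δλ = -8.446°.

latitude -13.841°, longitude -8.446°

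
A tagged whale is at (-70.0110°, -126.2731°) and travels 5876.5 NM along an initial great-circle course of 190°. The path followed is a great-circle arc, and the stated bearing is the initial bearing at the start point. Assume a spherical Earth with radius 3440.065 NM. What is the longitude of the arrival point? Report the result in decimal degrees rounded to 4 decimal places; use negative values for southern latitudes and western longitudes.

Angular distance δ = d/R = 5876.5 / 3440.065 = 1.708253 rad.
With φ₁ = -70.0110° = -1.221922 rad and θ = 190° = 3.316126 rad:
sin φ₂ = sin φ₁ cos δ + cos φ₁ sin δ cos θ = (-0.939758)(-0.137024) + (0.341840)(0.990568)(-0.984808) = -0.204702
φ₂ = asin(-0.204702) = -0.206159 rad = -11.8120°.
For the longitude increment, Δλ = atan2( sin θ sin δ cos φ₁, cos δ − sin φ₁ sin φ₂ ) = atan2(-0.058800, -0.329394) = -169.8788°.
λ₂ = -126.2731° + -169.8788° = -296.1519°, normalized to (−180°, 180°] → 63.8481°.

longitude 63.8481°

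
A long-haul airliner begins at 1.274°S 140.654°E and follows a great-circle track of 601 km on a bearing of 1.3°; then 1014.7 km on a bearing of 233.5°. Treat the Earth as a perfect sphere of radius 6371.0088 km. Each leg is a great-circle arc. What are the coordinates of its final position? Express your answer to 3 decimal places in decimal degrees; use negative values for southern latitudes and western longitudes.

latitude -1.317°, longitude 133.450°

Apply the spherical direct solution leg by leg, carrying full precision between legs.
Leg 1: from (-1.274°, 140.654°), δ = 601/6371.0088 = 0.094334 rad, θ = 1.3° → φ = 4.130°, λ = 140.777°.
Leg 2: from (4.130°, 140.777°), δ = 1014.7/6371.0088 = 0.159268 rad, θ = 233.5° → φ = -1.317°, λ = 133.450°.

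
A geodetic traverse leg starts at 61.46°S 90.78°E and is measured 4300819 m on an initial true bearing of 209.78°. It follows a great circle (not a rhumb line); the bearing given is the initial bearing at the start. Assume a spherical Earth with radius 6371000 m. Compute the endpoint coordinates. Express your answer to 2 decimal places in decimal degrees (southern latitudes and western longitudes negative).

latitude -70.90°, longitude -17.66°

δ = 4300819/6371000 = 0.675062 rad (38.6782°).
With φ₁ = -61.46° = -1.072679 rad and θ = 209.78° = 3.661352 rad:
sin φ₂ = sin φ₁ cos δ + cos φ₁ sin δ cos θ = (-0.878484)(0.780668) + (0.477772)(0.624946)(-0.867939) = -0.944955
φ₂ = asin(-0.944955) = -1.237457 rad = -70.90°.
Then Δλ = atan2(-0.148297, -0.049459) = -1.892711 rad, from sin θ sin δ cos φ₁ over cos δ − sin φ₁ sin φ₂.
λ₂ = λ₁ + Δλ = -17.66°.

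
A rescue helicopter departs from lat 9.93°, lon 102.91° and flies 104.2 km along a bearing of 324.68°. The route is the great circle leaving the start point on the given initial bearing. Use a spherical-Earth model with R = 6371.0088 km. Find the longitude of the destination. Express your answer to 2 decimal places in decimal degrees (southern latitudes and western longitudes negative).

δ = 104.2/6371.0088 = 0.016355 rad (0.9371°).
With φ₁ = 9.93° = 0.173311 rad and θ = 324.68° = 5.666735 rad:
Applying the spherical law of cosines for sides, sin φ₂ = sin φ₁ cos δ + cos φ₁ sin δ cos θ = 0.185566, so φ₂ = 10.69°.
Δλ = atan2( sin θ sin δ cos φ₁ , cos δ − sin φ₁ sin φ₂ ) = atan2(-0.009314, 0.967866) = -0.009623 rad = -0.55°.
λ₂ = λ₁ + Δλ = 102.36°.

longitude 102.36°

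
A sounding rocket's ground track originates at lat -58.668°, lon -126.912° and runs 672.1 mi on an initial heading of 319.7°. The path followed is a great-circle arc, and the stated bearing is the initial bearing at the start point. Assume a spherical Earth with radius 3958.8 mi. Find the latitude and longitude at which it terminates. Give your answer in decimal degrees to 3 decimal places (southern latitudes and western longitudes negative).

latitude -50.794°, longitude -136.868°

Angular distance δ = d/R = 672.1 / 3958.8 = 0.169774 rad.
Start latitude φ₁ = -1.023950 rad; initial bearing θ = 5.579818 rad.
Destination latitude: φ₂ = arcsin( sin φ₁ cos δ + cos φ₁ sin δ cos θ ) = arcsin(-0.774882) = -50.794°.
For the longitude increment, Δλ = atan2( sin θ sin δ cos φ₁, cos δ − sin φ₁ sin φ₂ ) = atan2(-0.056826, 0.323744) = -9.956°.
λ₂ = λ₁ + Δλ = -136.868°.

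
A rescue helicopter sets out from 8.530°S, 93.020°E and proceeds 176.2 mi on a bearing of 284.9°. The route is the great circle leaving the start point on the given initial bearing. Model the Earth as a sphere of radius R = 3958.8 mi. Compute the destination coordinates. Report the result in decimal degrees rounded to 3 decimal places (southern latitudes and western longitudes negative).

latitude -7.867°, longitude 90.532°

Angular distance δ = d/R = 176.2 / 3958.8 = 0.044508 rad.
Start latitude φ₁ = -0.148877 rad; initial bearing θ = 4.972443 rad.
Applying the spherical law of cosines for sides, sin φ₂ = sin φ₁ cos δ + cos φ₁ sin δ cos θ = -0.136866, so φ₂ = -7.867°.
For the longitude increment, Δλ = atan2( sin θ sin δ cos φ₁, cos δ − sin φ₁ sin φ₂ ) = atan2(-0.042522, 0.978709) = -2.488°.
λ₂ = λ₁ + Δλ = 90.532°.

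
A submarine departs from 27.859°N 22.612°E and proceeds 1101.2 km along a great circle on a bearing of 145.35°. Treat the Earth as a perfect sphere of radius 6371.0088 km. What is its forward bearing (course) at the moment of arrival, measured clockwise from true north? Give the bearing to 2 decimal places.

Central angle δ = d/R = 0.172845 rad.
Converting: φ₁ = 0.486231 rad, θ = 2.536836 rad.
sin φ₂ = sin φ₁ cos δ + cos φ₁ sin δ cos θ = (0.467297)(0.985099) + (0.884100)(0.171986)(-0.822641) = 0.335249
φ₂ = asin(0.335249) = 0.341870 rad = 19.588°.
Then Δλ = atan2(0.086452, 0.828438) = 0.103978 rad, from sin θ sin δ cos φ₁ over cos δ − sin φ₁ sin φ₂.
λ₂ = 22.612° + 5.958° = 28.570°.
The forward bearing on arrival equals the back-azimuth from the destination plus 180°.
Back-azimuth from P₂ (19.59°, 28.57°) to P₁ (27.86°, 22.61°), with Δλ' = λ₁ − λ₂ = -5.96°: atan2( sin Δλ' cos φ₁ , cos φ₂ sin φ₁ − sin φ₂ cos φ₁ cos Δλ' ) = 327.75°.
Final bearing = (327.75° + 180°) mod 360° = 147.75°.

final bearing 147.75°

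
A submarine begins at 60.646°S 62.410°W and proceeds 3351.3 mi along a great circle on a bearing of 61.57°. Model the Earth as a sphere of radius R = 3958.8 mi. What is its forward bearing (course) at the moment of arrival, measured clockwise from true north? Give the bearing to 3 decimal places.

Central angle δ = d/R = 0.846544 rad.
Converting: φ₁ = -1.058472 rad, θ = 1.074599 rad.
Applying the spherical law of cosines for sides, sin φ₂ = sin φ₁ cos δ + cos φ₁ sin δ cos θ = -0.402706, so φ₂ = -23.747°.
Δλ = atan2( sin θ sin δ cos φ₁ , cos δ − sin φ₁ sin φ₂ ) = atan2(0.322881, 0.311574) = 0.803218 rad = 46.021°.
λ₂ = -62.410° + 46.021° = -16.389°.
The forward bearing on arrival equals the back-azimuth from the destination plus 180°.
Back-azimuth from P₂ (-23.747°, -16.389°) to P₁ (-60.646°, -62.410°), with Δλ' = λ₁ − λ₂ = -46.021°: atan2( sin Δλ' cos φ₁ , cos φ₂ sin φ₁ − sin φ₂ cos φ₁ cos Δλ' ) = 208.097°.
Final bearing = (208.097° + 180°) mod 360° = 28.097°.

final bearing 28.097°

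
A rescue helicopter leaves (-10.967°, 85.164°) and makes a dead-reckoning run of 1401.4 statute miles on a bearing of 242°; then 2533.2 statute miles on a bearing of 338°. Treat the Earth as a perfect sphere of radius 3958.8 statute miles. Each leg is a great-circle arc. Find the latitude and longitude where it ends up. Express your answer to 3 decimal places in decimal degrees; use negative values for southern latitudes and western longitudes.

Apply the spherical direct solution leg by leg, carrying full precision between legs.
Leg 1: from (-10.967°, 85.164°), δ = 1401.4/3958.8 = 0.353996 rad, θ = 242° → φ = -19.768°, λ = 66.184°.
Leg 2: from (-19.768°, 66.184°), δ = 2533.2/3958.8 = 0.639891 rad, θ = 338° → φ = 14.460°, λ = 52.828°.

latitude 14.460°, longitude 52.828°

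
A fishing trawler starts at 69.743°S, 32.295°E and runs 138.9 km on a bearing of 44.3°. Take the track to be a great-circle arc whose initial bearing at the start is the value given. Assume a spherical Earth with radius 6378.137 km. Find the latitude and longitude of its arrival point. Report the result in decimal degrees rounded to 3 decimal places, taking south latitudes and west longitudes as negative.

δ = 138.9/6378.137 = 0.021778 rad (1.2478°).
With φ₁ = -69.743° = -1.217245 rad and θ = 44.3° = 0.773181 rad:
sin φ₂ = sin φ₁ cos δ + cos φ₁ sin δ cos θ = (-0.938149)(0.999763) + (0.346232)(0.021776)(0.715693) = -0.932531
φ₂ = asin(-0.932531) = -1.201359 rad = -68.833°.
Then Δλ = atan2(0.005266, 0.124910) = 0.042131 rad, from sin θ sin δ cos φ₁ over cos δ − sin φ₁ sin φ₂.
λ₂ = λ₁ + Δλ = 34.709°.

latitude -68.833°, longitude 34.709°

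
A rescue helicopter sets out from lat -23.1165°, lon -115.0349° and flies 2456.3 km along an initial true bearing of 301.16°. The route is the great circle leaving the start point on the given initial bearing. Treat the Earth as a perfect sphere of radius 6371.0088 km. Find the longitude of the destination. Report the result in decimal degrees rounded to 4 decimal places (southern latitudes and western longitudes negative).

Central angle δ = d/R = 0.385543 rad.
With φ₁ = -23.1165° = -0.403459 rad and θ = 301.16° = 5.256234 rad:
Applying the spherical law of cosines for sides, sin φ₂ = sin φ₁ cos δ + cos φ₁ sin δ cos θ = -0.184820, so φ₂ = -10.6507°.
For the longitude increment, Δλ = atan2( sin θ sin δ cos φ₁, cos δ − sin φ₁ sin φ₂ ) = atan2(-0.295968, 0.854033) = -19.1139°.
Hence λ₂ = -115.0349° + -19.1139° = -134.1488°.

longitude -134.1488°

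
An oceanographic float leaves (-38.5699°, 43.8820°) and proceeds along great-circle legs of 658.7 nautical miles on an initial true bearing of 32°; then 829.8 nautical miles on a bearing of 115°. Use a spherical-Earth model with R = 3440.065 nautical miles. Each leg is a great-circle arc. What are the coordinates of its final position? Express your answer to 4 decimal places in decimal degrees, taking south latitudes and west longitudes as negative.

latitude -34.0600°, longitude 65.6571°

Apply the spherical direct solution leg by leg, carrying full precision between legs.
Leg 1: from (-38.5699°, 43.8820°), δ = 658.7/3440.065 = 0.191479 rad, θ = 32° → φ = -29.0708°, λ = 50.5079°.
Leg 2: from (-29.0708°, 50.5079°), δ = 829.8/3440.065 = 0.241216 rad, θ = 115° → φ = -34.0600°, λ = 65.6571°.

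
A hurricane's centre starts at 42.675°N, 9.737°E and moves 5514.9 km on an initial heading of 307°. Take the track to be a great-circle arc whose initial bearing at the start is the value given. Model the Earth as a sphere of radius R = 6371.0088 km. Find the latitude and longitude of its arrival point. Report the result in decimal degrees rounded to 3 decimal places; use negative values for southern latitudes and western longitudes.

Angular distance δ = d/R = 5514.9 / 6371.0088 = 0.865624 rad.
With φ₁ = 42.675° = 0.744819 rad and θ = 307° = 5.358161 rad:
Applying the spherical law of cosines for sides, sin φ₂ = sin φ₁ cos δ + cos φ₁ sin δ cos θ = 0.776285, so φ₂ = 50.922°.
Δλ = atan2( sin θ sin δ cos φ₁ , cos δ − sin φ₁ sin φ₂ ) = atan2(-0.447126, 0.121969) = -1.304492 rad = -74.742°.
λ₂ = λ₁ + Δλ = -65.005°.

latitude 50.922°, longitude -65.005°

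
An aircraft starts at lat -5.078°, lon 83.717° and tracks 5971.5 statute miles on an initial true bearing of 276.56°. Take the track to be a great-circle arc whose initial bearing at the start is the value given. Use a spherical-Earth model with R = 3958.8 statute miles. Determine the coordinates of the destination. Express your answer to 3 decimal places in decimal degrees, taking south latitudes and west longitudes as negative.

Angular distance δ = d/R = 5971.5 / 3958.8 = 1.508412 rad.
Start latitude φ₁ = -0.088628 rad; initial bearing θ = 4.826883 rad.
Applying the spherical law of cosines for sides, sin φ₂ = sin φ₁ cos δ + cos φ₁ sin δ cos θ = 0.108056, so φ₂ = 6.203°.
For the longitude increment, Δλ = atan2( sin θ sin δ cos φ₁, cos δ − sin φ₁ sin φ₂ ) = atan2(-0.987629, 0.071908) = -85.836°.
λ₂ = λ₁ + Δλ = -2.119°.

latitude 6.203°, longitude -2.119°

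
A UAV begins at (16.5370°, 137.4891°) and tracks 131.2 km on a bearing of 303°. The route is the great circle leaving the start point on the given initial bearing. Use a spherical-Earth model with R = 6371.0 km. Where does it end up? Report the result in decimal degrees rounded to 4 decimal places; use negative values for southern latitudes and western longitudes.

Angular distance δ = d/R = 131.2 / 6371 = 0.020593 rad.
Start latitude φ₁ = 0.288625 rad; initial bearing θ = 5.288348 rad.
Applying the spherical law of cosines for sides, sin φ₂ = sin φ₁ cos δ + cos φ₁ sin δ cos θ = 0.295325, so φ₂ = 17.1770°.
For the longitude increment, Δλ = atan2( sin θ sin δ cos φ₁, cos δ − sin φ₁ sin φ₂ ) = atan2(-0.016555, 0.915728) = -1.0357°.
Hence λ₂ = 137.4891° + -1.0357° = 136.4534°.

latitude 17.1770°, longitude 136.4534°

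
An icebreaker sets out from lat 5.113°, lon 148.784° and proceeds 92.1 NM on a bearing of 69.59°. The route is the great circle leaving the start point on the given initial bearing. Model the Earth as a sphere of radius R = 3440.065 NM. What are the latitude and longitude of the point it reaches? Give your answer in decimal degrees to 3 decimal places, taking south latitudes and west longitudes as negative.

The arc subtends δ = 92.1/3440.065 = 0.026773 rad at the centre.
Converting: φ₁ = 0.089239 rad, θ = 1.214575 rad.
sin φ₂ = sin φ₁ cos δ + cos φ₁ sin δ cos θ = (0.089120)(0.999642) + (0.996021)(0.026770)(0.348736) = 0.098387
φ₂ = asin(0.098387) = 0.098546 rad = 5.646°.
For the longitude increment, Δλ = atan2( sin θ sin δ cos φ₁, cos δ − sin φ₁ sin φ₂ ) = atan2(0.024989, 0.990873) = 1.445°.
λ₂ = λ₁ + Δλ = 150.229°.

latitude 5.646°, longitude 150.229°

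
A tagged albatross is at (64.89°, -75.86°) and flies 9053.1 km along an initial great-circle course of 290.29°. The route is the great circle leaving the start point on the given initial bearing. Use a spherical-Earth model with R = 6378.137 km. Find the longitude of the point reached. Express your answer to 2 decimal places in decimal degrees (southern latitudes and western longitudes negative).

Angular distance δ = d/R = 9053.1 / 6378.137 = 1.419396 rad.
With φ₁ = 64.89° = 1.132544 rad and θ = 290.29° = 5.066516 rad:
Applying the spherical law of cosines for sides, sin φ₂ = sin φ₁ cos δ + cos φ₁ sin δ cos θ = 0.282041, so φ₂ = 16.38°.
Δλ = atan2( sin θ sin δ cos φ₁ , cos δ − sin φ₁ sin φ₂ ) = atan2(-0.393473, -0.104564) = -1.830539 rad = -104.88°.
λ₂ = -75.86° + -104.88° = -180.74°, normalized to (−180°, 180°] → 179.26°.

longitude 179.26°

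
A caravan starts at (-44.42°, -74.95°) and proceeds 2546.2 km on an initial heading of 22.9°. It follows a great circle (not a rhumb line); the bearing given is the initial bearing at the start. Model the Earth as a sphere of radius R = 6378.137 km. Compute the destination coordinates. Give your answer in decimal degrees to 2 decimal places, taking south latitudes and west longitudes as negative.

The arc subtends δ = 2546.2/6378.137 = 0.399207 rad at the centre.
Start latitude φ₁ = -0.775275 rad; initial bearing θ = 0.399680 rad.
Destination latitude: φ₂ = arcsin( sin φ₁ cos δ + cos φ₁ sin δ cos θ ) = arcsin(-0.389146) = -22.90°.
Then Δλ = atan2(0.108026, 0.649001) = 0.164937 rad, from sin θ sin δ cos φ₁ over cos δ − sin φ₁ sin φ₂.
λ₂ = λ₁ + Δλ = -65.50°.

latitude -22.90°, longitude -65.50°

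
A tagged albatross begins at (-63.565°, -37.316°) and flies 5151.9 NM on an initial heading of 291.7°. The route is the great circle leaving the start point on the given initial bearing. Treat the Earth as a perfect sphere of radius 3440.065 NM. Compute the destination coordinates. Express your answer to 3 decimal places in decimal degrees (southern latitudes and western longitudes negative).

Angular distance δ = d/R = 5151.9 / 3440.065 = 1.497617 rad.
Converting: φ₁ = -1.109419 rad, θ = 5.091125 rad.
Applying the spherical law of cosines for sides, sin φ₂ = sin φ₁ cos δ + cos φ₁ sin δ cos θ = 0.098695, so φ₂ = 5.664°.
Then Δλ = atan2(-0.412526, 0.161489) = -1.197670 rad, from sin θ sin δ cos φ₁ over cos δ − sin φ₁ sin φ₂.
λ₂ = λ₁ + Δλ = -105.937°.

latitude 5.664°, longitude -105.937°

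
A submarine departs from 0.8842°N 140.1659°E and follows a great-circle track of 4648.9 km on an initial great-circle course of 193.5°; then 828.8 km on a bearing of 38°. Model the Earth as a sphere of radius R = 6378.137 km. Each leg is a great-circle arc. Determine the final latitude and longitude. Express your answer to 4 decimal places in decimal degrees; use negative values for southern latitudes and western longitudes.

Apply the spherical direct solution leg by leg, carrying full precision between legs.
Leg 1: from (0.8842°, 140.1659°), δ = 4648.9/6378.137 = 0.728881 rad, θ = 193.5° → φ = -39.4975°, λ = 128.5416°.
Leg 2: from (-39.4975°, 128.5416°), δ = 828.8/6378.137 = 0.129944 rad, θ = 38° → φ = -33.4967°, λ = 134.0312°.

latitude -33.4967°, longitude 134.0312°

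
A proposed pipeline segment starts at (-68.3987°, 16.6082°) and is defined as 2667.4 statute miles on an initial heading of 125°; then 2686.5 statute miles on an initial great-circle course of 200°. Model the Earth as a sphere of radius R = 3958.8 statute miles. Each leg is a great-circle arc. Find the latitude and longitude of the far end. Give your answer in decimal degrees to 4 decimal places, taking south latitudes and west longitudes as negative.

Apply the spherical direct solution leg by leg, carrying full precision between legs.
Leg 1: from (-68.3987°, 16.6082°), δ = 2667.4/3958.8 = 0.673790 rad, θ = 125° → φ = -59.1299°, λ = 111.6461°.
Leg 2: from (-59.1299°, 111.6461°), δ = 2686.5/3958.8 = 0.678615 rad, θ = 200° → φ = -76.1238°, λ = -4.8197°.

latitude -76.1238°, longitude -4.8197°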